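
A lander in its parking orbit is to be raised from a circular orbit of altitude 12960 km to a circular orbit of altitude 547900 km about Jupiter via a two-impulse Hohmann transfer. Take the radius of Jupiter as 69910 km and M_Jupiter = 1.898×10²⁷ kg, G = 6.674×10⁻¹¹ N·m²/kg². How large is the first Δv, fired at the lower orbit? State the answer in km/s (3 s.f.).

Δv ≈ 12.8 km/s

μ = GM = 6.674×10⁻¹¹ × 1.898×10²⁷ = 1.267×10¹⁷ m³/s².
r₁ = 69910 + 12960 = 82870 km = 8.2870×10⁷ m.
r₂ = 69910 + 547900 = 617810 km = 6.1781×10⁸ m.
Transfer ellipse a_t = (r₁ + r₂)/2 = 3.503×10⁸ m.
At r₁: circular v_c1 = √(μ/r₁) = 39100 m/s; transfer-perijove v_p = √[μ(2/r₁ − 1/a_t)] = 51920 m/s.
Δv₁ = v_p − v_c1 = 12820 m/s.
= 12.82 km/s.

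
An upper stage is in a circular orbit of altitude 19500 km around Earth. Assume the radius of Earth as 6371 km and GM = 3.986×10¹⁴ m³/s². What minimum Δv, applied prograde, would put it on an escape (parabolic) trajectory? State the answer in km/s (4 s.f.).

r = 6371 + 19500 = 25871 km = 2.5871×10⁷ m.
Circular speed v_c = √(μ/r) = 3925 m/s.
Escape speed v_esc = √(2μ/r) = √2 × v_c = 5551 m/s.
Δv = v_esc − v_c = 1626 m/s = 1.626 km/s.

Δv ≈ 1.626 km/s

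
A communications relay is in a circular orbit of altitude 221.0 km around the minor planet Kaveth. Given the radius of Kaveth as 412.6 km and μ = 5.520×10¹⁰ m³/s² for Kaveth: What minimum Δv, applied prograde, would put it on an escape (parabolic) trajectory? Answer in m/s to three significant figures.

r = 412.6 + 221.0 = 633.60 km = 6.3360×10⁵ m.
Circular speed v_c = √(μ/r) = 295.2 m/s.
Escape speed v_esc = √(2μ/r) = √2 × v_c = 417.4 m/s.
Δv = v_esc − v_c = 122.3 m/s.

Δv ≈ 122 m/s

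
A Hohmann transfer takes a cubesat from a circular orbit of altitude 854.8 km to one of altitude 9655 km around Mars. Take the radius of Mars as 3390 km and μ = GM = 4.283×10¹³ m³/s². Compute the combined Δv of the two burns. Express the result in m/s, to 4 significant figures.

Δv_total ≈ 1268 m/s

r₁ = 3390 + 854.8 = 4244.8 km = 4.2448×10⁶ m.
r₂ = 3390 + 9655 = 13045 km = 1.3045×10⁷ m.
Transfer ellipse a_t = (r₁ + r₂)/2 = 8.645×10⁶ m.
At r₁: circular v_c1 = √(μ/r₁) = 3176 m/s; transfer-periapsis v_p = √[μ(2/r₁ − 1/a_t)] = 3902 m/s.
Δv₁ = v_p − v_c1 = 725.5 m/s.
At r₂: circular v_c2 = √(μ/r₂) = 1812 m/s; transfer-apoapsis v_a = √[μ(2/r₂ − 1/a_t)] = 1270 m/s.
Δv₂ = v_c2 − v_a = 542.3 m/s.
Total Δv = Δv₁ + Δv₂ = 1268 m/s.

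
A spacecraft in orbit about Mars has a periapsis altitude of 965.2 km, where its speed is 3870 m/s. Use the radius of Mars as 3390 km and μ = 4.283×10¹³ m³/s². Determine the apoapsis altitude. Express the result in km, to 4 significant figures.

apoapsis altitude ≈ 10510 km

r_p = 3390 + 965.2 = 4355.2 km = 4.355×10⁶ m.
Specific energy ε = v²/2 − μ/r = -2.346×10⁶ J/kg, so a = −μ/(2ε) = 9.129×10⁶ m.
The apsides satisfy r_p + r_a = 2a, so the apoapsis radius is 2a − r_p = 1.390×10⁷ m = 13903 km.
Apoapsis altitude = 13903 − 3390 = 10513 km.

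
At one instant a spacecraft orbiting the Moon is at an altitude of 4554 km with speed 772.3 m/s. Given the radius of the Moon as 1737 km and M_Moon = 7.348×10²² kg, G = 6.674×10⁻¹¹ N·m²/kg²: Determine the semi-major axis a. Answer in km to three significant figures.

a ≈ 5090 km

μ = GM = 6.674×10⁻¹¹ × 7.348×10²² = 4.904×10¹² m³/s².
r = 1737 + 4554 = 6291.0 km = 6.291×10⁶ m.
Vis-viva rearranged: 1/a = 2/r − v²/μ = 3.179×10⁻⁷ − 1.216×10⁻⁷ = 1.963×10⁻⁷ m⁻¹.
a = 5.094×10⁶ m = 5094.5 km.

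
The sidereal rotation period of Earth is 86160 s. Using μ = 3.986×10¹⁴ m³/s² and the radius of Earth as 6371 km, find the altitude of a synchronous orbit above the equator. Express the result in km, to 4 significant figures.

A synchronous orbit has period T, so by Kepler's third law a = (μT²/4π²)^(1/3).
μT²/4π² = 3.986×10¹⁴ × (8.616×10⁴)² / 39.48 = 7.495×10²² m³.
a = 4.216×10⁷ m = 42163 km.
Altitude h = a − R = 42163 − 6371 = 35792 km.

h_sync ≈ 35790 km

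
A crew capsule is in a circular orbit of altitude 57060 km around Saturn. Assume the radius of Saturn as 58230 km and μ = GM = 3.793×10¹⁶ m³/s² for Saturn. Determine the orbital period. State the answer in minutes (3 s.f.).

r = 58230 + 57060 = 115290 km = 1.1529×10⁸ m.
Kepler's third law: T = 2π√(r³/μ) = 2π√((1.153×10⁸)³ / 3.793×10¹⁶).
r³/μ = 4.040×10⁷ s², so T = 2π × 6.356×10³ = 3.994×10⁴ s.
Converting: 3.994×10⁴ s ÷ 60.00 = 665.6 minutes.

T ≈ 666 minutes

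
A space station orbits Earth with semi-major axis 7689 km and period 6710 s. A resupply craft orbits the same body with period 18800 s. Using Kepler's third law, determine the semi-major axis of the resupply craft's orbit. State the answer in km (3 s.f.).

a₂ ≈ 15300 km

Kepler's third law: a³ ∝ T², so a₂ = a₁ (T₂/T₁)^(2/3).
T₂/T₁ = 2.802, (T₂/T₁)^(2/3) = 1.987.
a₂ = 7689 × 1.987 = 15280 km.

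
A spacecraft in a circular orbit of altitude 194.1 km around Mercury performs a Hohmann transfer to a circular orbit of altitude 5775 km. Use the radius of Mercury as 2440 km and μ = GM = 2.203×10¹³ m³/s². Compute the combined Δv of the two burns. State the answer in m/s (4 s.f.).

r₁ = 2440 + 194.1 = 2634.1 km = 2.6341×10⁶ m.
r₂ = 2440 + 5775 = 8215.0 km = 8.2150×10⁶ m.
Transfer ellipse a_t = (r₁ + r₂)/2 = 5.425×10⁶ m.
At r₁: circular v_c1 = √(μ/r₁) = 2892 m/s; transfer-periherm v_p = √[μ(2/r₁ − 1/a_t)] = 3559 m/s.
Δv₁ = v_p − v_c1 = 666.9 m/s.
At r₂: circular v_c2 = √(μ/r₂) = 1638 m/s; transfer-apoherm v_a = √[μ(2/r₂ − 1/a_t)] = 1141 m/s.
Δv₂ = v_c2 − v_a = 496.4 m/s.
Total Δv = Δv₁ + Δv₂ = 1163 m/s.

Δv_total ≈ 1163 m/s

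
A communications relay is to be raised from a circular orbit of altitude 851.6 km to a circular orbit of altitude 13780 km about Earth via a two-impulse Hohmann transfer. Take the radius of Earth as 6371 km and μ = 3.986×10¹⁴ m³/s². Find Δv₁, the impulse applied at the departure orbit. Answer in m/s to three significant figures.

r₁ = 6371 + 851.6 = 7222.6 km = 7.2226×10⁶ m.
r₂ = 6371 + 13780 = 20151 km = 2.0151×10⁷ m.
Transfer ellipse a_t = (r₁ + r₂)/2 = 1.369×10⁷ m.
At r₁: circular v_c1 = √(μ/r₁) = 7429 m/s; transfer-perigee v_p = √[μ(2/r₁ − 1/a_t)] = 9014 m/s.
Δv₁ = v_p − v_c1 = 1585 m/s.

Δv ≈ 1590 m/s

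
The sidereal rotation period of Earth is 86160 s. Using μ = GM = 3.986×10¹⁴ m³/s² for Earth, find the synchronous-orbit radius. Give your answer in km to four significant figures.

r_sync ≈ 42160 km

A synchronous orbit has period T, so by Kepler's third law a = (μT²/4π²)^(1/3).
μT²/4π² = 3.986×10¹⁴ × (8.616×10⁴)² / 39.48 = 7.495×10²² m³.
a = 4.216×10⁷ m = 42163 km.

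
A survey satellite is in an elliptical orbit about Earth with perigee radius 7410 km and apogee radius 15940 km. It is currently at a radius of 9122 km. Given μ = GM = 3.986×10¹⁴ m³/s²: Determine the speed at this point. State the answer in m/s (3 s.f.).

v ≈ 7300 m/s

Semi-major axis a = (r_p + r_a)/2 = 11675 km = 1.168×10⁷ m.
Vis-viva: v² = μ(2/r − 1/a) = 3.986×10¹⁴ × (2.193×10⁻⁷ − 8.565×10⁻⁸) = 5.325×10⁷ m²/s².
v = 7297 m/s.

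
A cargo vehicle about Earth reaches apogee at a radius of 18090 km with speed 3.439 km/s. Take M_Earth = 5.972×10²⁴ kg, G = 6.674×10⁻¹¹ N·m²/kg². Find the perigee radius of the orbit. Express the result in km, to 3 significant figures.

perigee radius ≈ 6640 km

μ = GM = 6.674×10⁻¹¹ × 5.972×10²⁴ = 3.986×10¹⁴ m³/s².
r_a = 1.809×10⁷ m.
Specific energy ε = v²/2 − μ/r = -1.612×10⁷ J/kg, so a = −μ/(2ε) = 1.236×10⁷ m.
The apsides satisfy r_p + r_a = 2a, so the perigee radius is 2a − r_a = 6.636×10⁶ m = 6636.3 km.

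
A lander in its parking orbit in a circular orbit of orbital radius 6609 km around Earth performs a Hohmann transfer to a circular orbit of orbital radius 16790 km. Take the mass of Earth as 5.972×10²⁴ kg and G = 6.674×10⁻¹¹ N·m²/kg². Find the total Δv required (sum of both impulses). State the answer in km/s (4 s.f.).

μ = GM = 6.674×10⁻¹¹ × 5.972×10²⁴ = 3.986×10¹⁴ m³/s².
r₁ = 6609 km = 6.609×10⁶ m.
r₂ = 16790 km = 1.679×10⁷ m.
Transfer ellipse a_t = (r₁ + r₂)/2 = 1.170×10⁷ m.
At r₁: circular v_c1 = √(μ/r₁) = 7766 m/s; transfer-perigee v_p = √[μ(2/r₁ − 1/a_t)] = 9303 m/s.
Δv₁ = v_p − v_c1 = 1537 m/s.
At r₂: circular v_c2 = √(μ/r₂) = 4872 m/s; transfer-apogee v_a = √[μ(2/r₂ − 1/a_t)] = 3662 m/s.
Δv₂ = v_c2 − v_a = 1210 m/s.
Total Δv = Δv₁ + Δv₂ = 2748 m/s = 2.748 km/s.

Δv_total ≈ 2.748 km/s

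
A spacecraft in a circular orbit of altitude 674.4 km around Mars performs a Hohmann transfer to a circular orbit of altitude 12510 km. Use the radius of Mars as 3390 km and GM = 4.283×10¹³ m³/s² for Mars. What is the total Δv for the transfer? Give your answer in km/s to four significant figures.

Δv_total ≈ 1.445 km/s

r₁ = 3390 + 674.4 = 4064.4 km = 4.0644×10⁶ m.
r₂ = 3390 + 12510 = 15900 km = 1.5900×10⁷ m.
Transfer ellipse a_t = (r₁ + r₂)/2 = 9.982×10⁶ m.
At r₁: circular v_c1 = √(μ/r₁) = 3246 m/s; transfer-periapsis v_p = √[μ(2/r₁ − 1/a_t)] = 4097 m/s.
Δv₁ = v_p − v_c1 = 850.8 m/s.
At r₂: circular v_c2 = √(μ/r₂) = 1641 m/s; transfer-apoapsis v_a = √[μ(2/r₂ − 1/a_t)] = 1047 m/s.
Δv₂ = v_c2 − v_a = 594.0 m/s.
Total Δv = Δv₁ + Δv₂ = 1445 m/s = 1.445 km/s.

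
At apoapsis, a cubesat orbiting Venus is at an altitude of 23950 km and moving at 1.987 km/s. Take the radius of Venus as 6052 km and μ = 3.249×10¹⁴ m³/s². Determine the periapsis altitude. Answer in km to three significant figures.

periapsis altitude ≈ 636 km

r_a = 6052 + 23950 = 30002 km = 3.000×10⁷ m.
Specific energy ε = v²/2 − μ/r = -8.855×10⁶ J/kg, so a = −μ/(2ε) = 1.835×10⁷ m.
The apsides satisfy r_p + r_a = 2a, so the periapsis radius is 2a − r_a = 6.688×10⁶ m = 6688.3 km.
Periapsis altitude = 6688.3 − 6052 = 636.33 km.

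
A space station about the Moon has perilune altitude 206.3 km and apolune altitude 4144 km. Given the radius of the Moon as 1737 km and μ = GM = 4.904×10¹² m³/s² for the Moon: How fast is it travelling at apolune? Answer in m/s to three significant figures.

r_p = 1737 + 206.3 = 1943.3 km = 1.9433×10⁶ m.
r_a = 1737 + 4144 = 5881.0 km = 5.8810×10⁶ m.
Semi-major axis a = (r_p + r_a)/2 = 3912.2 km = 3.912×10⁶ m.
Vis-viva: v² = μ(2/r − 1/a) = 4.904×10¹² × (3.401×10⁻⁷ − 2.556×10⁻⁷) = 4.142×10⁵ m²/s².
v = 643.6 m/s.

v ≈ 644 m/s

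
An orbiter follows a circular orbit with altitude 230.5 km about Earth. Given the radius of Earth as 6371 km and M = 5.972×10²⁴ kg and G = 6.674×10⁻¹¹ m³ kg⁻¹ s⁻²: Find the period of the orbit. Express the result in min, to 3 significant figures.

μ = GM = 6.674×10⁻¹¹ × 5.972×10²⁴ = 3.986×10¹⁴ m³/s².
r = 6371 + 230.5 = 6601.5 km = 6.6015×10⁶ m.
Kepler's third law: T = 2π√(r³/μ) = 2π√((6.602×10⁶)³ / 3.986×10¹⁴).
r³/μ = 7.218×10⁵ s², so T = 2π × 8.496×10² = 5.338×10³ s.
Converting: 5.338×10³ s ÷ 60.00 = 88.97 min.

T ≈ 89.0 min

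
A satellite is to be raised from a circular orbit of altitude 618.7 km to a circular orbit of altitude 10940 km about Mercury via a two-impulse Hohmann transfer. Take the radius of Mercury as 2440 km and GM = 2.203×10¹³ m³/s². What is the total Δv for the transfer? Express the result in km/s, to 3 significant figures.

Δv_total ≈ 1.24 km/s

r₁ = 2440 + 618.7 = 3058.7 km = 3.0587×10⁶ m.
r₂ = 2440 + 10940 = 13380 km = 1.3380×10⁷ m.
Transfer ellipse a_t = (r₁ + r₂)/2 = 8.219×10⁶ m.
At r₁: circular v_c1 = √(μ/r₁) = 2684 m/s; transfer-periherm v_p = √[μ(2/r₁ − 1/a_t)] = 3424 m/s.
Δv₁ = v_p − v_c1 = 740.4 m/s.
At r₂: circular v_c2 = √(μ/r₂) = 1283 m/s; transfer-apoherm v_a = √[μ(2/r₂ − 1/a_t)] = 782.8 m/s.
Δv₂ = v_c2 − v_a = 500.4 m/s.
Total Δv = Δv₁ + Δv₂ = 1241 m/s = 1.241 km/s.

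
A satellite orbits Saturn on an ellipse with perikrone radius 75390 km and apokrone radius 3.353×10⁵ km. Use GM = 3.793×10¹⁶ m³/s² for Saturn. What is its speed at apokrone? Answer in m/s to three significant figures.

Semi-major axis a = (r_p + r_a)/2 = 2.0534×10⁵ km = 2.053×10⁸ m.
Vis-viva: v² = μ(2/r − 1/a) = 3.793×10¹⁶ × (5.965×10⁻⁹ − 4.870×10⁻⁹) = 4.153×10⁷ m²/s².
v = 6445 m/s.

v ≈ 6440 m/s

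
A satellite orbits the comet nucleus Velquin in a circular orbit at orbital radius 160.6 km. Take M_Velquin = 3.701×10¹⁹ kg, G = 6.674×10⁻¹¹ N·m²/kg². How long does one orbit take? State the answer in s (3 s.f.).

μ = GM = 6.674×10⁻¹¹ × 3.701×10¹⁹ = 2.470×10⁹ m³/s².
r = 160.6 km = 1.606×10⁵ m.
Kepler's third law: T = 2π√(r³/μ) = 2π√((1.606×10⁵)³ / 2.470×10⁹).
r³/μ = 1.677×10⁶ s², so T = 2π × 1.295×10³ = 8.137×10³ s.

T ≈ 8140 s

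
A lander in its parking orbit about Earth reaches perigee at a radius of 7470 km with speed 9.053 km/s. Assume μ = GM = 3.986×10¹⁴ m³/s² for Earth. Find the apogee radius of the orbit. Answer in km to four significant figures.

r_p = 7.470×10⁶ m.
Specific energy ε = v²/2 − μ/r = -1.238×10⁷ J/kg, so a = −μ/(2ε) = 1.610×10⁷ m.
The apsides satisfy r_p + r_a = 2a, so the apogee radius is 2a − r_p = 2.472×10⁷ m = 24723 km.

apogee radius ≈ 24720 km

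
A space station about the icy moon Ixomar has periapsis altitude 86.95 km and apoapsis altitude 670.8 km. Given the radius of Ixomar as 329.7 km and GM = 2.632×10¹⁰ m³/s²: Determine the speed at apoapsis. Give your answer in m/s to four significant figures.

v ≈ 124.4 m/s

r_p = 329.7 + 86.95 = 416.65 km = 4.1665×10⁵ m.
r_a = 329.7 + 670.8 = 1000.5 km = 1.0005×10⁶ m.
Semi-major axis a = (r_p + r_a)/2 = 708.58 km = 7.086×10⁵ m.
Vis-viva: v² = μ(2/r − 1/a) = 2.632×10¹⁰ × (1.999×10⁻⁶ − 1.411×10⁻⁶) = 1.547×10⁴ m²/s².
v = 124.4 m/s.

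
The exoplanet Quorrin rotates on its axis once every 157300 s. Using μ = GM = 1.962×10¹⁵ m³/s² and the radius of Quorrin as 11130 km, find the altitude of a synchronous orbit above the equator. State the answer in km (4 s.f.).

h_sync ≈ 96010 km

A synchronous orbit has period T, so by Kepler's third law a = (μT²/4π²)^(1/3).
μT²/4π² = 1.962×10¹⁵ × (1.573×10⁵)² / 39.48 = 1.230×10²⁴ m³.
a = 1.071×10⁸ m = 1.0714×10⁵ km.
Altitude h = a − R = 1.0714×10⁵ − 11130 = 96005 km.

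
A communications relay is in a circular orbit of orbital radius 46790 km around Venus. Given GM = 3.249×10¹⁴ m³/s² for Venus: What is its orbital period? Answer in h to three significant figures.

T ≈ 31.0 h

r = 46790 km = 4.679×10⁷ m.
Kepler's third law: T = 2π√(r³/μ) = 2π√((4.679×10⁷)³ / 3.249×10¹⁴).
r³/μ = 3.153×10⁸ s², so T = 2π × 1.776×10⁴ = 1.116×10⁵ s.
Converting: 1.116×10⁵ s ÷ 3600 = 30.99 h.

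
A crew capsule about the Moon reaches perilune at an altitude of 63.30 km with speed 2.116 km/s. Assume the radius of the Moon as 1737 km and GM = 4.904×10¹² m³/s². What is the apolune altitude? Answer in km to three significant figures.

r_p = 1737 + 63.30 = 1800.3 km = 1.800×10⁶ m.
Specific energy ε = v²/2 − μ/r = -4.853×10⁵ J/kg, so a = −μ/(2ε) = 5.053×10⁶ m.
The apsides satisfy r_p + r_a = 2a, so the apolune radius is 2a − r_p = 8.306×10⁶ m = 8305.6 km.
Apolune altitude = 8305.6 − 1737 = 6568.6 km.

apolune altitude ≈ 6570 km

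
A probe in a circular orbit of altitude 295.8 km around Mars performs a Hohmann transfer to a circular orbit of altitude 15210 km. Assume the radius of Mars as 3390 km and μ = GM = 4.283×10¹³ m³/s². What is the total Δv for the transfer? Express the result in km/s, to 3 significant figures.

r₁ = 3390 + 295.8 = 3685.8 km = 3.6858×10⁶ m.
r₂ = 3390 + 15210 = 18600 km = 1.8600×10⁷ m.
Transfer ellipse a_t = (r₁ + r₂)/2 = 1.114×10⁷ m.
At r₁: circular v_c1 = √(μ/r₁) = 3409 m/s; transfer-periapsis v_p = √[μ(2/r₁ − 1/a_t)] = 4404 m/s.
Δv₁ = v_p − v_c1 = 995.3 m/s.
At r₂: circular v_c2 = √(μ/r₂) = 1517 m/s; transfer-apoapsis v_a = √[μ(2/r₂ − 1/a_t)] = 872.7 m/s.
Δv₂ = v_c2 − v_a = 644.7 m/s.
Total Δv = Δv₁ + Δv₂ = 1640 m/s = 1.640 km/s.

Δv_total ≈ 1.64 km/s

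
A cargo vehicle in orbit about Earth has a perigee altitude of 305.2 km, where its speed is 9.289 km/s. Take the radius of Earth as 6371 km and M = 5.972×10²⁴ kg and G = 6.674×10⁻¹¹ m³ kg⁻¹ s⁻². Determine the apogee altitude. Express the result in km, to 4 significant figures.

μ = GM = 6.674×10⁻¹¹ × 5.972×10²⁴ = 3.986×10¹⁴ m³/s².
r_p = 6371 + 305.2 = 6676.2 km = 6.676×10⁶ m.
Specific energy ε = v²/2 − μ/r = -1.656×10⁷ J/kg, so a = −μ/(2ε) = 1.204×10⁷ m.
The apsides satisfy r_p + r_a = 2a, so the apogee radius is 2a − r_p = 1.740×10⁷ m = 17396 km.
Apogee altitude = 17396 − 6371 = 11025 km.

apogee altitude ≈ 11020 km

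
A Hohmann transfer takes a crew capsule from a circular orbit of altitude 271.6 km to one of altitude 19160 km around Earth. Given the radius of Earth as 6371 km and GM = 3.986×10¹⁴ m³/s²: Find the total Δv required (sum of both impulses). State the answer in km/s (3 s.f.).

Δv_total ≈ 3.42 km/s

r₁ = 6371 + 271.6 = 6642.6 km = 6.6426×10⁶ m.
r₂ = 6371 + 19160 = 25531 km = 2.5531×10⁷ m.
Transfer ellipse a_t = (r₁ + r₂)/2 = 1.609×10⁷ m.
At r₁: circular v_c1 = √(μ/r₁) = 7746 m/s; transfer-perigee v_p = √[μ(2/r₁ − 1/a_t)] = 9759 m/s.
Δv₁ = v_p − v_c1 = 2012 m/s.
At r₂: circular v_c2 = √(μ/r₂) = 3951 m/s; transfer-apogee v_a = √[μ(2/r₂ − 1/a_t)] = 2539 m/s.
Δv₂ = v_c2 − v_a = 1412 m/s.
Total Δv = Δv₁ + Δv₂ = 3425 m/s = 3.425 km/s.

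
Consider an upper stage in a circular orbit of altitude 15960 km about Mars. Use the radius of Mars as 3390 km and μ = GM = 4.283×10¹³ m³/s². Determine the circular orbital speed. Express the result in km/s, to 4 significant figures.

v ≈ 1.488 km/s

r = 3390 + 15960 = 19350 km = 1.9350×10⁷ m.
For a circular orbit v = √(μ/r) = √(4.283×10¹³ / 1.935×10⁷) = √(2.213×10⁶) = 1488 m/s.
That is 1.488 km/s.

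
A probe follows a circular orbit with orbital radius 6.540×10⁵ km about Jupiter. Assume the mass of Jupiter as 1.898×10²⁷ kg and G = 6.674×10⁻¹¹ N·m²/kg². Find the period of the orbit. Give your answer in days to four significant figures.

μ = GM = 6.674×10⁻¹¹ × 1.898×10²⁷ = 1.267×10¹⁷ m³/s².
r = 6.540×10⁵ km = 6.540×10⁸ m.
Kepler's third law: T = 2π√(r³/μ) = 2π√((6.540×10⁸)³ / 1.267×10¹⁷).
r³/μ = 2.208×10⁹ s², so T = 2π × 4.699×10⁴ = 2.953×10⁵ s.
Converting: 2.953×10⁵ s ÷ 86400 = 3.417 days.

T ≈ 3.417 days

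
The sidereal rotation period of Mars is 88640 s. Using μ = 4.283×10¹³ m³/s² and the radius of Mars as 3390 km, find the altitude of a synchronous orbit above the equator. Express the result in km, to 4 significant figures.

A synchronous orbit has period T, so by Kepler's third law a = (μT²/4π²)^(1/3).
μT²/4π² = 4.283×10¹³ × (8.864×10⁴)² / 39.48 = 8.524×10²¹ m³.
a = 2.043×10⁷ m = 20428 km.
Altitude h = a − R = 20428 − 3390 = 17038 km.

h_sync ≈ 17040 km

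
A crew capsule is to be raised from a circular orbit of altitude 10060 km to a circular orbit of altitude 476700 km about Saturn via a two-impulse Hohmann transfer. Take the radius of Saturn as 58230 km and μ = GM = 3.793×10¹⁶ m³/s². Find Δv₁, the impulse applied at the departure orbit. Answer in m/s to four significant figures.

r₁ = 58230 + 10060 = 68290 km = 6.8290×10⁷ m.
r₂ = 58230 + 476700 = 534930 km = 5.3493×10⁸ m.
Transfer ellipse a_t = (r₁ + r₂)/2 = 3.016×10⁸ m.
At r₁: circular v_c1 = √(μ/r₁) = 23570 m/s; transfer-perikrone v_p = √[μ(2/r₁ − 1/a_t)] = 31390 m/s.
Δv₁ = v_p − v_c1 = 7819 m/s.

Δv ≈ 7819 m/s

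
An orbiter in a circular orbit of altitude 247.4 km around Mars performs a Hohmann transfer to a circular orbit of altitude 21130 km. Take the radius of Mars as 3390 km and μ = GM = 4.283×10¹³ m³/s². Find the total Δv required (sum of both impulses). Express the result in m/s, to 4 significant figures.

r₁ = 3390 + 247.4 = 3637.4 km = 3.6374×10⁶ m.
r₂ = 3390 + 21130 = 24520 km = 2.4520×10⁷ m.
Transfer ellipse a_t = (r₁ + r₂)/2 = 1.408×10⁷ m.
At r₁: circular v_c1 = √(μ/r₁) = 3431 m/s; transfer-periapsis v_p = √[μ(2/r₁ − 1/a_t)] = 4529 m/s.
Δv₁ = v_p − v_c1 = 1097 m/s.
At r₂: circular v_c2 = √(μ/r₂) = 1322 m/s; transfer-apoapsis v_a = √[μ(2/r₂ − 1/a_t)] = 671.8 m/s.
Δv₂ = v_c2 − v_a = 649.9 m/s.
Total Δv = Δv₁ + Δv₂ = 1747 m/s.

Δv_total ≈ 1747 m/s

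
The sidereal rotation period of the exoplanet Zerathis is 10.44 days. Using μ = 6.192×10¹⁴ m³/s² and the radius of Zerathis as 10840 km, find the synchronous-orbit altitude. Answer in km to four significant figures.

h_sync ≈ 2.228×10⁵ km

T = 10.44 days = 9.020×10⁵ s.
A synchronous orbit has period T, so by Kepler's third law a = (μT²/4π²)^(1/3).
μT²/4π² = 6.192×10¹⁴ × (9.020×10⁵)² / 39.48 = 1.276×10²⁵ m³.
a = 2.337×10⁸ m = 2.3369×10⁵ km.
Altitude h = a − R = 2.3369×10⁵ − 10840 = 2.2285×10⁵ km.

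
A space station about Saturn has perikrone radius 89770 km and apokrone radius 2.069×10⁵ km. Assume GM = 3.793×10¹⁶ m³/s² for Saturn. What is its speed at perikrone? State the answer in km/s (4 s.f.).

v ≈ 24.28 km/s

Semi-major axis a = (r_p + r_a)/2 = 1.4834×10⁵ km = 1.483×10⁸ m.
Vis-viva: v² = μ(2/r − 1/a) = 3.793×10¹⁶ × (2.228×10⁻⁸ − 6.741×10⁻⁹) = 5.893×10⁸ m²/s².
v = 24280 m/s = 24.28 km/s.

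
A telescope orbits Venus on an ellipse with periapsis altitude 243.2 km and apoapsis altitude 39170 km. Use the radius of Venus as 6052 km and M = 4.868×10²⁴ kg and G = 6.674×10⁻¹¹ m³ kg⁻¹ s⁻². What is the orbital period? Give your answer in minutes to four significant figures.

μ = GM = 6.674×10⁻¹¹ × 4.868×10²⁴ = 3.249×10¹⁴ m³/s².
r_p = 6052 + 243.2 = 6295.2 km = 6.2952×10⁶ m.
r_a = 6052 + 39170 = 45222 km = 4.5222×10⁷ m.
Semi-major axis a = (r_p + r_a)/2 = (6295.2 + 45222)/2 = 25759 km = 2.576×10⁷ m.
By Kepler's third law T = 2π√(a³/μ) = 2π × 7.253×10³ = 4.557×10⁴ s.
= 759.5 minutes.

T ≈ 759.5 minutes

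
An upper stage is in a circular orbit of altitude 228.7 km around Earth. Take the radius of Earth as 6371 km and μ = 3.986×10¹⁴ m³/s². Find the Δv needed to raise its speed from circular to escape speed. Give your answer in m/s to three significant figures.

r = 6371 + 228.7 = 6599.7 km = 6.5997×10⁶ m.
Circular speed v_c = √(μ/r) = 7772 m/s.
Escape speed v_esc = √(2μ/r) = √2 × v_c = 10990 m/s.
Δv = v_esc − v_c = 3219 m/s.

Δv ≈ 3220 m/s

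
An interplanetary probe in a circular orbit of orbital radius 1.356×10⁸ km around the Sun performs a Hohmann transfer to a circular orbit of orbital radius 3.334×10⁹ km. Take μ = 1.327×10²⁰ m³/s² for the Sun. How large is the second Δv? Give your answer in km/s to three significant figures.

r₁ = 1.356×10⁸ km = 1.356×10¹¹ m.
r₂ = 3.334×10⁹ km = 3.334×10¹² m.
Transfer ellipse a_t = (r₁ + r₂)/2 = 1.735×10¹² m.
At r₁: circular v_c1 = √(μ/r₁) = 31280 m/s; transfer-perihelion v_p = √[μ(2/r₁ − 1/a_t)] = 43370 m/s.
At r₂: circular v_c2 = √(μ/r₂) = 6309 m/s; transfer-aphelion v_a = √[μ(2/r₂ − 1/a_t)] = 1764 m/s.
Δv₂ = v_c2 − v_a = 4545 m/s.
= 4.545 km/s.

Δv ≈ 4.55 km/s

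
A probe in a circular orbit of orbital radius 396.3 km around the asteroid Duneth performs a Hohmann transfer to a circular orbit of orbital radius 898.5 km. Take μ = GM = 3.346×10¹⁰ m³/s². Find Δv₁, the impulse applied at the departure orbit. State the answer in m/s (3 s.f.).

Δv ≈ 51.7 m/s

r₁ = 396.3 km = 3.963×10⁵ m.
r₂ = 898.5 km = 8.985×10⁵ m.
Transfer ellipse a_t = (r₁ + r₂)/2 = 6.474×10⁵ m.
At r₁: circular v_c1 = √(μ/r₁) = 290.6 m/s; transfer-periapsis v_p = √[μ(2/r₁ − 1/a_t)] = 342.3 m/s.
Δv₁ = v_p − v_c1 = 51.74 m/s.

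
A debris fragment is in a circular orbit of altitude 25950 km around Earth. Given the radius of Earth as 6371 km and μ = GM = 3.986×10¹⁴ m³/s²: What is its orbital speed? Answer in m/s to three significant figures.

v ≈ 3510 m/s

r = 6371 + 25950 = 32321 km = 3.2321×10⁷ m.
For a circular orbit v = √(μ/r) = √(3.986×10¹⁴ / 3.232×10⁷) = √(1.233×10⁷) = 3512 m/s.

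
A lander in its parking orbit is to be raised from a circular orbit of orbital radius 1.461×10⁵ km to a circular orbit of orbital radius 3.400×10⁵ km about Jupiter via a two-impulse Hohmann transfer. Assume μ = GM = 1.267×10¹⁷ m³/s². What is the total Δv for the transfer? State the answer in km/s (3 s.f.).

r₁ = 1.461×10⁵ km = 1.461×10⁸ m.
r₂ = 3.400×10⁵ km = 3.400×10⁸ m.
Transfer ellipse a_t = (r₁ + r₂)/2 = 2.430×10⁸ m.
At r₁: circular v_c1 = √(μ/r₁) = 29450 m/s; transfer-perijove v_p = √[μ(2/r₁ − 1/a_t)] = 34830 m/s.
Δv₁ = v_p − v_c1 = 5382 m/s.
At r₂: circular v_c2 = √(μ/r₂) = 19300 m/s; transfer-apojove v_a = √[μ(2/r₂ − 1/a_t)] = 14970 m/s.
Δv₂ = v_c2 − v_a = 4337 m/s.
Total Δv = Δv₁ + Δv₂ = 9719 m/s = 9.719 km/s.

Δv_total ≈ 9.72 km/s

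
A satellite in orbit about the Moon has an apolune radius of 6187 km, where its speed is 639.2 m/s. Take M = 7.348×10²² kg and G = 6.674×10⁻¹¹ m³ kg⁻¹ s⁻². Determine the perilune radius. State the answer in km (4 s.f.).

μ = GM = 6.674×10⁻¹¹ × 7.348×10²² = 4.904×10¹² m³/s².
r_a = 6.187×10⁶ m.
Specific energy ε = v²/2 − μ/r = -5.884×10⁵ J/kg, so a = −μ/(2ε) = 4.168×10⁶ m.
The apsides satisfy r_p + r_a = 2a, so the perilune radius is 2a − r_a = 2.148×10⁶ m = 2148.3 km.

perilune radius ≈ 2148 km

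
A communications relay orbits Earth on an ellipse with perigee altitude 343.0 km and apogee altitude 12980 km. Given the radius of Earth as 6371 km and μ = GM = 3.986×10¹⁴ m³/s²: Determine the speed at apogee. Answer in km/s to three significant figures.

v ≈ 3.26 km/s

r_p = 6371 + 343.0 = 6714.0 km = 6.7140×10⁶ m.
r_a = 6371 + 12980 = 19351 km = 1.9351×10⁷ m.
Semi-major axis a = (r_p + r_a)/2 = 13032 km = 1.303×10⁷ m.
Vis-viva: v² = μ(2/r − 1/a) = 3.986×10¹⁴ × (1.034×10⁻⁷ − 7.673×10⁻⁸) = 1.061×10⁷ m²/s².
v = 3258 m/s = 3.258 km/s.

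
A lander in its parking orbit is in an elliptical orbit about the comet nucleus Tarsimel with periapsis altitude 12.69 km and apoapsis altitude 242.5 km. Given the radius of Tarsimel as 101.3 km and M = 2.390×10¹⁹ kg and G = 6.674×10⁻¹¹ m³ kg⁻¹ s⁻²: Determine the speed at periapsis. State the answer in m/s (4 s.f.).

v ≈ 145.0 m/s

μ = GM = 6.674×10⁻¹¹ × 2.390×10¹⁹ = 1.595×10⁹ m³/s².
r_p = 101.3 + 12.69 = 113.99 km = 1.1399×10⁵ m.
r_a = 101.3 + 242.5 = 343.80 km = 3.4380×10⁵ m.
Semi-major axis a = (r_p + r_a)/2 = 228.90 km = 2.289×10⁵ m.
Vis-viva: v² = μ(2/r − 1/a) = 1.595×10⁹ × (1.755×10⁻⁵ − 4.369×10⁻⁶) = 2.102×10⁴ m²/s².
v = 145.0 m/s.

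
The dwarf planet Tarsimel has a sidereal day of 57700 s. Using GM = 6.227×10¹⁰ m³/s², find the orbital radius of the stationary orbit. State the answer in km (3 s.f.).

r_sync ≈ 1740 km

A synchronous orbit has period T, so by Kepler's third law a = (μT²/4π²)^(1/3).
μT²/4π² = 6.227×10¹⁰ × (5.770×10⁴)² / 39.48 = 5.251×10¹⁸ m³.
a = 1.738×10⁶ m = 1738.2 km.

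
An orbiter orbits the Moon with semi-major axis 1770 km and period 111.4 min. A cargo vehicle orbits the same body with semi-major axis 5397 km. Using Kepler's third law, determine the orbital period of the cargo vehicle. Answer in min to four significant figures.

Kepler's third law: T² ∝ a³, so T₂ = T₁ (a₂/a₁)^(3/2).
a₂/a₁ = 3.049, (a₂/a₁)^(3/2) = 5.324.
T₂ = 111.4 × 5.324 = 593.1 min.

T₂ ≈ 593.1 min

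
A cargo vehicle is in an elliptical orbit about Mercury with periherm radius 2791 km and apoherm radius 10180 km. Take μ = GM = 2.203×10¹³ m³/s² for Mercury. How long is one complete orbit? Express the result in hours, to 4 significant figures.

T ≈ 6.142 hours

Semi-major axis a = (r_p + r_a)/2 = (2791.0 + 10180)/2 = 6485.5 km = 6.486×10⁶ m.
By Kepler's third law T = 2π√(a³/μ) = 2π × 3.519×10³ = 2.211×10⁴ s.
= 6.142 hours.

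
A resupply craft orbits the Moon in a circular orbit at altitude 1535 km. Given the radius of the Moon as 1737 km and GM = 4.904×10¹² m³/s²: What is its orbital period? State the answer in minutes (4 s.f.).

r = 1737 + 1535 = 3272.0 km = 3.2720×10⁶ m.
Kepler's third law: T = 2π√(r³/μ) = 2π√((3.272×10⁶)³ / 4.904×10¹²).
r³/μ = 7.143×10⁶ s², so T = 2π × 2.673×10³ = 1.679×10⁴ s.
Converting: 1.679×10⁴ s ÷ 60.00 = 279.9 minutes.

T ≈ 279.9 minutes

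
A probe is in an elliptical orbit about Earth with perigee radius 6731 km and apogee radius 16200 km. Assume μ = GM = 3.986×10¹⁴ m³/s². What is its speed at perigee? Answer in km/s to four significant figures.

v ≈ 9.147 km/s

Semi-major axis a = (r_p + r_a)/2 = 11466 km = 1.147×10⁷ m.
Vis-viva: v² = μ(2/r − 1/a) = 3.986×10¹⁴ × (2.971×10⁻⁷ − 8.722×10⁻⁸) = 8.367×10⁷ m²/s².
v = 9147 m/s = 9.147 km/s.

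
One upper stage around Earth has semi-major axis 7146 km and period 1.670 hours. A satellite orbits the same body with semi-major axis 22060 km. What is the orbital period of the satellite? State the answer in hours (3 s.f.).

T₂ ≈ 9.06 hours

Kepler's third law: T² ∝ a³, so T₂ = T₁ (a₂/a₁)^(3/2).
a₂/a₁ = 3.087, (a₂/a₁)^(3/2) = 5.424.
T₂ = 1.670 × 5.424 = 9.058 hours.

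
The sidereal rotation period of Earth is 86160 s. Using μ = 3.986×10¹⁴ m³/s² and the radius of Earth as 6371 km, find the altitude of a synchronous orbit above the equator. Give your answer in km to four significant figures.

A synchronous orbit has period T, so by Kepler's third law a = (μT²/4π²)^(1/3).
μT²/4π² = 3.986×10¹⁴ × (8.616×10⁴)² / 39.48 = 7.495×10²² m³.
a = 4.216×10⁷ m = 42163 km.
Altitude h = a − R = 42163 − 6371 = 35792 km.

h_sync ≈ 35790 km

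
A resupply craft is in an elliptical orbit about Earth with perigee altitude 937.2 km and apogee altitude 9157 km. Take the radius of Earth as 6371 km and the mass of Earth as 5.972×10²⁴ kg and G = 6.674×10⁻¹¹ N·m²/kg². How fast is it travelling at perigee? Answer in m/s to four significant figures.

v ≈ 8612 m/s

μ = GM = 6.674×10⁻¹¹ × 5.972×10²⁴ = 3.986×10¹⁴ m³/s².
r_p = 6371 + 937.2 = 7308.2 km = 7.3082×10⁶ m.
r_a = 6371 + 9157 = 15528 km = 1.5528×10⁷ m.
Semi-major axis a = (r_p + r_a)/2 = 11418 km = 1.142×10⁷ m.
Vis-viva: v² = μ(2/r − 1/a) = 3.986×10¹⁴ × (2.737×10⁻⁷ − 8.758×10⁻⁸) = 7.417×10⁷ m²/s².
v = 8612 m/s.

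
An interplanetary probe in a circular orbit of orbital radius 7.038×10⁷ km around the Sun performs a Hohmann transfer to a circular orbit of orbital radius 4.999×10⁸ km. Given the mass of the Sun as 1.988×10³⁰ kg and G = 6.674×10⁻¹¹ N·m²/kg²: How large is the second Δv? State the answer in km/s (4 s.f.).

Δv ≈ 8.198 km/s

μ = GM = 6.674×10⁻¹¹ × 1.988×10³⁰ = 1.327×10²⁰ m³/s².
r₁ = 7.038×10⁷ km = 7.038×10¹⁰ m.
r₂ = 4.999×10⁸ km = 4.999×10¹¹ m.
Transfer ellipse a_t = (r₁ + r₂)/2 = 2.851×10¹¹ m.
At r₁: circular v_c1 = √(μ/r₁) = 43420 m/s; transfer-perihelion v_p = √[μ(2/r₁ − 1/a_t)] = 57490 m/s.
At r₂: circular v_c2 = √(μ/r₂) = 16290 m/s; transfer-aphelion v_a = √[μ(2/r₂ − 1/a_t)] = 8094 m/s.
Δv₂ = v_c2 − v_a = 8198 m/s.
= 8.198 km/s.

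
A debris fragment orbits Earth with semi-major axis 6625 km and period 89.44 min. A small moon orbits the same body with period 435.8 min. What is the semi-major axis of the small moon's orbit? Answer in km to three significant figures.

Kepler's third law: a³ ∝ T², so a₂ = a₁ (T₂/T₁)^(2/3).
T₂/T₁ = 4.873, (T₂/T₁)^(2/3) = 2.874.
a₂ = 6625 × 2.874 = 19040 km.

a₂ ≈ 19000 km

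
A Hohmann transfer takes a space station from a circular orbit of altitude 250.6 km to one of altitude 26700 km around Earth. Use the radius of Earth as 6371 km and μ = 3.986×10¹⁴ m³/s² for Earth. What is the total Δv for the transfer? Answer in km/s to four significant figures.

Δv_total ≈ 3.723 km/s

r₁ = 6371 + 250.6 = 6621.6 km = 6.6216×10⁶ m.
r₂ = 6371 + 26700 = 33071 km = 3.3071×10⁷ m.
Transfer ellipse a_t = (r₁ + r₂)/2 = 1.985×10⁷ m.
At r₁: circular v_c1 = √(μ/r₁) = 7759 m/s; transfer-perigee v_p = √[μ(2/r₁ − 1/a_t)] = 10020 m/s.
Δv₁ = v_p − v_c1 = 2257 m/s.
At r₂: circular v_c2 = √(μ/r₂) = 3472 m/s; transfer-apogee v_a = √[μ(2/r₂ − 1/a_t)] = 2005 m/s.
Δv₂ = v_c2 − v_a = 1466 m/s.
Total Δv = Δv₁ + Δv₂ = 3723 m/s = 3.723 km/s.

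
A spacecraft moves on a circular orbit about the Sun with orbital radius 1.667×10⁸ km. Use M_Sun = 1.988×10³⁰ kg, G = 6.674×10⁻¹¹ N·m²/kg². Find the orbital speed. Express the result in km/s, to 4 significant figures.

μ = GM = 6.674×10⁻¹¹ × 1.988×10³⁰ = 1.327×10²⁰ m³/s².
r = 1.667×10⁸ km = 1.667×10¹¹ m.
For a circular orbit v = √(μ/r) = √(1.327×10²⁰ / 1.667×10¹¹) = √(7.959×10⁸) = 28210 m/s.
That is 28.21 km/s.

v ≈ 28.21 km/s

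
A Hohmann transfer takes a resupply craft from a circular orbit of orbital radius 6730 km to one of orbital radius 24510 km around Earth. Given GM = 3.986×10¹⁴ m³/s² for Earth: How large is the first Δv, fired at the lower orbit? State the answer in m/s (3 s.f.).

Δv ≈ 1940 m/s

r₁ = 6730 km = 6.730×10⁶ m.
r₂ = 24510 km = 2.451×10⁷ m.
Transfer ellipse a_t = (r₁ + r₂)/2 = 1.562×10⁷ m.
At r₁: circular v_c1 = √(μ/r₁) = 7696 m/s; transfer-perigee v_p = √[μ(2/r₁ − 1/a_t)] = 9640 m/s.
Δv₁ = v_p − v_c1 = 1944 m/s.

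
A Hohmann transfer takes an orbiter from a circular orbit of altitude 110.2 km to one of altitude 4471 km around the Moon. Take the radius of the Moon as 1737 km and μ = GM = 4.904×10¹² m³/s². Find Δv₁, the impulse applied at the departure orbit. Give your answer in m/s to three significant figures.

Δv ≈ 394 m/s

r₁ = 1737 + 110.2 = 1847.2 km = 1.8472×10⁶ m.
r₂ = 1737 + 4471 = 6208.0 km = 6.2080×10⁶ m.
Transfer ellipse a_t = (r₁ + r₂)/2 = 4.028×10⁶ m.
At r₁: circular v_c1 = √(μ/r₁) = 1629 m/s; transfer-perilune v_p = √[μ(2/r₁ − 1/a_t)] = 2023 m/s.
Δv₁ = v_p − v_c1 = 393.5 m/s.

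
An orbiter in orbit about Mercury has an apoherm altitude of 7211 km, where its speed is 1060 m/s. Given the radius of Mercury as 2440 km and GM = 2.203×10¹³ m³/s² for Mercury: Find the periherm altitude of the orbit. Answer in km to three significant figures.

periherm altitude ≈ 711 km

r_a = 2440 + 7211 = 9651.0 km = 9.651×10⁶ m.
Specific energy ε = v²/2 − μ/r = -1.721×10⁶ J/kg, so a = −μ/(2ε) = 6.401×10⁶ m.
The apsides satisfy r_p + r_a = 2a, so the periherm radius is 2a − r_a = 3.151×10⁶ m = 3150.7 km.
Periherm altitude = 3150.7 − 2440 = 710.70 km.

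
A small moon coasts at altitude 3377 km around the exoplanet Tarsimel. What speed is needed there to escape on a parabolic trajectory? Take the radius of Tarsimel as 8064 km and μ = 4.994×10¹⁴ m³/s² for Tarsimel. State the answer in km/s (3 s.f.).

r = 8064 + 3377 = 11441 km = 1.1441×10⁷ m.
Escape speed v_esc = √(2μ/r) = √(2 × 4.994×10¹⁴ / 1.144×10⁷) = √(8.730×10⁷) = 9343 m/s.
= 9.343 km/s.

v_esc ≈ 9.34 km/s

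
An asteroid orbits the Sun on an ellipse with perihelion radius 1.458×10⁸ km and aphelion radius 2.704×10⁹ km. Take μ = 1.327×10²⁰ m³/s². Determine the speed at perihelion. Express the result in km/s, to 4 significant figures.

Semi-major axis a = (r_p + r_a)/2 = 1.4249×10⁹ km = 1.425×10¹² m.
Vis-viva: v² = μ(2/r − 1/a) = 1.327×10²⁰ × (1.372×10⁻¹¹ − 7.018×10⁻¹³) = 1.727×10⁹ m²/s².
v = 41560 m/s = 41.56 km/s.

v ≈ 41.56 km/s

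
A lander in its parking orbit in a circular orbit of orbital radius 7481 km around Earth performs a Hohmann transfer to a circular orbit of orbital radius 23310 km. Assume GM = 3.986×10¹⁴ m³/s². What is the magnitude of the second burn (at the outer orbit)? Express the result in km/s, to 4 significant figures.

Δv ≈ 1.253 km/s

r₁ = 7481 km = 7.481×10⁶ m.
r₂ = 23310 km = 2.331×10⁷ m.
Transfer ellipse a_t = (r₁ + r₂)/2 = 1.540×10⁷ m.
At r₁: circular v_c1 = √(μ/r₁) = 7299 m/s; transfer-perigee v_p = √[μ(2/r₁ − 1/a_t)] = 8982 m/s.
At r₂: circular v_c2 = √(μ/r₂) = 4135 m/s; transfer-apogee v_a = √[μ(2/r₂ − 1/a_t)] = 2883 m/s.
Δv₂ = v_c2 − v_a = 1253 m/s.
= 1.253 km/s.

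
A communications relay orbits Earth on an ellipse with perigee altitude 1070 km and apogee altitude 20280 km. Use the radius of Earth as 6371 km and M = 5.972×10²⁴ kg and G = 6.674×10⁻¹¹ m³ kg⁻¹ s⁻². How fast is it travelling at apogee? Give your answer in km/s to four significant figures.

μ = GM = 6.674×10⁻¹¹ × 5.972×10²⁴ = 3.986×10¹⁴ m³/s².
r_p = 6371 + 1070 = 7441.0 km = 7.4410×10⁶ m.
r_a = 6371 + 20280 = 26651 km = 2.6651×10⁷ m.
Semi-major axis a = (r_p + r_a)/2 = 17046 km = 1.705×10⁷ m.
Vis-viva: v² = μ(2/r − 1/a) = 3.986×10¹⁴ × (7.504×10⁻⁸ − 5.866×10⁻⁸) = 6.528×10⁶ m²/s².
v = 2555 m/s = 2.555 km/s.

v ≈ 2.555 km/s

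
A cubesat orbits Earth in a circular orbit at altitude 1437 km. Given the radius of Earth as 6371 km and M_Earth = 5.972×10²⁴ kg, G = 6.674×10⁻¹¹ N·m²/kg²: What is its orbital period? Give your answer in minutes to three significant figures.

μ = GM = 6.674×10⁻¹¹ × 5.972×10²⁴ = 3.986×10¹⁴ m³/s².
r = 6371 + 1437 = 7808.0 km = 7.8080×10⁶ m.
Kepler's third law: T = 2π√(r³/μ) = 2π√((7.808×10⁶)³ / 3.986×10¹⁴).
r³/μ = 1.194×10⁶ s², so T = 2π × 1.093×10³ = 6.867×10³ s.
Converting: 6.867×10³ s ÷ 60.00 = 114.4 minutes.

T ≈ 114 minutes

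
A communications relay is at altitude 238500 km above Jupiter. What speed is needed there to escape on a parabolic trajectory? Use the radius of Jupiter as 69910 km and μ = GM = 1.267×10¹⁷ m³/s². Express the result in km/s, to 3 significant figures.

r = 69910 + 238500 = 308410 km = 3.0841×10⁸ m.
Escape speed v_esc = √(2μ/r) = √(2 × 1.267×10¹⁷ / 3.084×10⁸) = √(8.216×10⁸) = 28660 m/s.
= 28.66 km/s.

v_esc ≈ 28.7 km/s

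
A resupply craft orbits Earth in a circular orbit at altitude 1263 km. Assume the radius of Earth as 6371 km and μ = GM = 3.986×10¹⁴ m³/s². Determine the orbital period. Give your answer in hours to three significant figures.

T ≈ 1.84 hours

r = 6371 + 1263 = 7634.0 km = 7.6340×10⁶ m.
Kepler's third law: T = 2π√(r³/μ) = 2π√((7.634×10⁶)³ / 3.986×10¹⁴).
r³/μ = 1.116×10⁶ s², so T = 2π × 1.056×10³ = 6.638×10³ s.
Converting: 6.638×10³ s ÷ 3600 = 1.844 hours.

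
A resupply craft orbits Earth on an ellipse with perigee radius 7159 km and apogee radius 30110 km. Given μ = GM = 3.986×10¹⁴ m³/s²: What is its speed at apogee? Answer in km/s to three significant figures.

v ≈ 2.26 km/s

Semi-major axis a = (r_p + r_a)/2 = 18634 km = 1.863×10⁷ m.
Vis-viva: v² = μ(2/r − 1/a) = 3.986×10¹⁴ × (6.642×10⁻⁸ − 5.366×10⁻⁸) = 5.086×10⁶ m²/s².
v = 2255 m/s = 2.255 km/s.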